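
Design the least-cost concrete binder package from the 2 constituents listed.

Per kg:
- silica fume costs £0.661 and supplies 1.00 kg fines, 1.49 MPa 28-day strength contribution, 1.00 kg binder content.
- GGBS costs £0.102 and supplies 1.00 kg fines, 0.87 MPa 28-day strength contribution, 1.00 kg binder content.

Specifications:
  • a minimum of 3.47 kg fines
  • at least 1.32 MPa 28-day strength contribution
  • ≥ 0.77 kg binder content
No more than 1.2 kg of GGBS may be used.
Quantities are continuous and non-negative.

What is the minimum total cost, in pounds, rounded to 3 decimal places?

£1.623

Let x1 = kg of silica fume, x2 = kg of GGBS.
min 0.661x1 + 0.102x2 s.t.:
  1x1 + 1x2 ≥ 3.47   (fines)
  1.49x1 + 0.87x2 ≥ 1.32   (28-day strength contribution)
  1x1 + 1x2 ≥ 0.77   (binder content)
  x2 ≤ 1.2
  x1, x2 ≥ 0.
Both inputs are positive at the optimum. Binding constraints: fines and the GGBS cap.
Solving gives x1 = 2.27, x2 = 1.2.
Objective = 0.661·2.27 + 0.102·1.2 = 1.62287.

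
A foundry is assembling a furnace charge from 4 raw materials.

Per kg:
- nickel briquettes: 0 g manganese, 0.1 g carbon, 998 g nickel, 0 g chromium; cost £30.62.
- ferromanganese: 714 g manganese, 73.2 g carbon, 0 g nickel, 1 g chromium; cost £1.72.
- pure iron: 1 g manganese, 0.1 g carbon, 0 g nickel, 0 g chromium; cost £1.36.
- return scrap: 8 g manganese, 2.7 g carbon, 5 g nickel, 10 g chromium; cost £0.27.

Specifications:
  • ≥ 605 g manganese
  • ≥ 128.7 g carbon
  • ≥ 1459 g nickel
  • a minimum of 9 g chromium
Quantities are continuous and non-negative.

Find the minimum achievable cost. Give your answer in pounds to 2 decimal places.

£47.82

Let x1 = kg of nickel briquettes, x2 = kg of ferromanganese, x3 = kg of pure iron, x4 = kg of return scrap.
Minimise 30.62x1 + 1.72x2 + 1.36x3 + 0.27x4 with:
  714x2 + 1x3 + 8x4 ≥ 605   (manganese)
  0.1x1 + 73.2x2 + 0.1x3 + 2.7x4 ≥ 128.7   (carbon)
  998x1 + 5x4 ≥ 1459   (nickel)
  1x2 + 10x4 ≥ 9   (chromium)
  x1, x2, x3, x4 ≥ 0.
The cheapest feasible vertex uses only nickel briquettes, ferromanganese, return scrap; pure iron is not used. The carbon, nickel, chromium requirements are met with equality.
Solving gives x1 = 1.4583, x2 = 1.7294, x4 = 0.72706.
Total cost: 30.62·1.4583 + 1.72·1.7294 + 0.27·0.72706 = 47.8240.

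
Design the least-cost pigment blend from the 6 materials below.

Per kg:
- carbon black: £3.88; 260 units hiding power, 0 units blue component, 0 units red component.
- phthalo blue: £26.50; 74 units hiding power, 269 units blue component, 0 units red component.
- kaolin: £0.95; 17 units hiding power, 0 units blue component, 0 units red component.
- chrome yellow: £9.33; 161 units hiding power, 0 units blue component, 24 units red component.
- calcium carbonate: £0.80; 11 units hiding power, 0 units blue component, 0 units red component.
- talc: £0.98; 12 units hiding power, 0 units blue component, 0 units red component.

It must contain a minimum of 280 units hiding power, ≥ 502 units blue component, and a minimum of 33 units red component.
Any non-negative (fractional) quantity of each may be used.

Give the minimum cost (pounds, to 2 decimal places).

£62.28

Treat it as an LP. Let x1 = kg of carbon black, x2 = kg of phthalo blue, x3 = kg of kaolin, x4 = kg of chrome yellow, x5 = kg of calcium carbonate, x6 = kg of talc.
min 3.88x1 + 26.5x2 + 0.95x3 + 9.33x4 + 0.8x5 + 0.98x6 with:
  260x1 + 74x2 + 17x3 + 161x4 + 11x5 + 12x6 ≥ 280   (hiding power)
  269x2 ≥ 502   (blue component)
  24x4 ≥ 33   (red component)
  x1, x2, x3, x4, x5, x6 ≥ 0.
The cheapest feasible vertex uses only phthalo blue, chrome yellow; carbon black, kaolin, calcium carbonate, talc are not used. The blue component and red component requirements are met with equality.
So phthalo blue = 1.866 kg, chrome yellow = 1.375 kg.
Objective = 26.5·1.866 + 9.33·1.375 = 62.2778.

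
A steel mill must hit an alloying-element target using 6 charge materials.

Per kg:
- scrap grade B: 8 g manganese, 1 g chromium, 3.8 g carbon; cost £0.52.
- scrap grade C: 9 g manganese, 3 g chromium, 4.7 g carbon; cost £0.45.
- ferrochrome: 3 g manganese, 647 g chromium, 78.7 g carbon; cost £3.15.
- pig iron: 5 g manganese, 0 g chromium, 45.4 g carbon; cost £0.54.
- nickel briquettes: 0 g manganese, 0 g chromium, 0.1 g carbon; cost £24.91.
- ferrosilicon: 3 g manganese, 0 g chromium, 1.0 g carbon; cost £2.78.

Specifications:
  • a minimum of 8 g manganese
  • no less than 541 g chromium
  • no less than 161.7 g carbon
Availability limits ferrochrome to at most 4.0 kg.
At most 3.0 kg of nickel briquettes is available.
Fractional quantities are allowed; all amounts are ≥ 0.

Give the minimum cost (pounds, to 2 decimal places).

£3.77

This is a linear program. Let x1 = kg of scrap grade B, x2 = kg of scrap grade C, x3 = kg of ferrochrome, x4 = kg of pig iron, x5 = kg of nickel briquettes, x6 = kg of ferrosilicon.
Minimize 0.52x1 + 0.45x2 + 3.15x3 + 0.54x4 + 24.91x5 + 2.78x6 s.t.:
  8x1 + 9x2 + 3x3 + 5x4 + 3x6 ≥ 8   (manganese)
  1x1 + 3x2 + 647x3 ≥ 541   (chromium)
  3.8x1 + 4.7x2 + 78.7x3 + 45.4x4 + 0.1x5 + 1x6 ≥ 161.7   (carbon)
  x3 ≤ 4
  x5 ≤ 3
  x1, x2, x3, x4, x5, x6 ≥ 0.
At the optimum only ferrochrome, pig iron are positive (scrap grade B, scrap grade C, nickel briquettes, ferrosilicon = 0). Binding constraints: chromium and carbon.
That vertex is x3 = 0.8362, x4 = 2.112.
Hence cost = 3.15·0.8362 + 0.54·2.112 = £3.7745.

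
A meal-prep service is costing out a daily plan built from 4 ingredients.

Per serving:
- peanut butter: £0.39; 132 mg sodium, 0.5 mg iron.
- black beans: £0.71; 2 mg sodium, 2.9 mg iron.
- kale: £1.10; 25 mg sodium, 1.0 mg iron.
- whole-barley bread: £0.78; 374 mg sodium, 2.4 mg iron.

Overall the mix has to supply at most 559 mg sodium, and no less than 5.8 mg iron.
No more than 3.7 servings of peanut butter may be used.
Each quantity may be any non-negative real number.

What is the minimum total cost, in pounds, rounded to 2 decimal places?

This is a linear program. Let x1 = servings of peanut butter, x2 = servings of black beans, x3 = servings of kale, x4 = servings of whole-barley bread.
Minimise 0.39x1 + 0.71x2 + 1.1x3 + 0.78x4 subject to:
  132x1 + 2x2 + 25x3 + 374x4 ≤ 559   (sodium)
  0.5x1 + 2.9x2 + 1x3 + 2.4x4 ≥ 5.8   (iron)
  x1 ≤ 3.7
  x1, x2, x3, x4 ≥ 0.
The optimal basis is {black beans}; peanut butter, kale, whole-barley bread drop out. There the iron constraint is tight.
Solving gives x2 = 2.
Cost = 0.71·2 = 1.4200.

£1.42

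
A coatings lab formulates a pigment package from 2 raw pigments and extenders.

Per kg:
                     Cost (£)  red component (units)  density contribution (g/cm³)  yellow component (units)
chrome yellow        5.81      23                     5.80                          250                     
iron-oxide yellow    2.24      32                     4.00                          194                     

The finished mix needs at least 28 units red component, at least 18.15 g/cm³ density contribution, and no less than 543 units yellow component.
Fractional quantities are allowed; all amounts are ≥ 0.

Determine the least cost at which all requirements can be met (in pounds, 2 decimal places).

Let x1 = kg of chrome yellow, x2 = kg of iron-oxide yellow.
min 5.81x1 + 2.24x2 with:
  23x1 + 32x2 ≥ 28   (red component)
  5.8x1 + 4x2 ≥ 18.15   (density contribution)
  250x1 + 194x2 ≥ 543   (yellow component)
  x1, x2 ≥ 0.
The optimal basis is {iron-oxide yellow}; chrome yellow drops out. There the density contribution constraint is tight.
That vertex is x2 = 4.537.
Hence cost = 2.24·4.537 = £10.1629.

£10.16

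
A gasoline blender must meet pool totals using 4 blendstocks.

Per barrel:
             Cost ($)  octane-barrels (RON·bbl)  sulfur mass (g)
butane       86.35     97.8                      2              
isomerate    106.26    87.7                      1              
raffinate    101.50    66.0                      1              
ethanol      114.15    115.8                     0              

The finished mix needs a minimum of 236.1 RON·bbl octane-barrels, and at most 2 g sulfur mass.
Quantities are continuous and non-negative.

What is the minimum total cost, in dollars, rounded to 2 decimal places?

Let x1 = barrels of butane, x2 = barrels of isomerate, x3 = barrels of raffinate, x4 = barrels of ethanol.
min 86.35x1 + 106.26x2 + 101.5x3 + 114.15x4 subject to:
  97.8x1 + 87.7x2 + 66x3 + 115.8x4 ≥ 236.1   (octane-barrels)
  2x1 + 1x2 + 1x3 ≤ 2   (sulfur mass)
  x1, x2, x3, x4 ≥ 0.
At the optimum only butane, ethanol are positive (isomerate, raffinate = 0). There the octane-barrels and sulfur mass constraints are tight.
Optimal quantities: butane = 1 barrel, ethanol = 1.1943 barrels.
Hence cost = 86.35·1 + 114.15·1.1943 = $222.6793.

$222.68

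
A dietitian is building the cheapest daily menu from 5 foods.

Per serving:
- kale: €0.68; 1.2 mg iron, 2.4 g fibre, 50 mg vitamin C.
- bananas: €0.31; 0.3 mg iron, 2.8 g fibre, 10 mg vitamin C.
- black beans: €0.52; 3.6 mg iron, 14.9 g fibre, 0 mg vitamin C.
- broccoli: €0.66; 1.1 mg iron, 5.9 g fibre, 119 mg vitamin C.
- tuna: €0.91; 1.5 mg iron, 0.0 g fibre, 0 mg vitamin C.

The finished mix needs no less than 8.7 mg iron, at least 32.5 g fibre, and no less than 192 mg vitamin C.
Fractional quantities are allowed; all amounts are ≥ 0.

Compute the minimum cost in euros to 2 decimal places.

€2.07

Let x1 = servings of kale, x2 = servings of bananas, x3 = servings of black beans, x4 = servings of broccoli, x5 = servings of tuna.
Minimize 0.68x1 + 0.31x2 + 0.52x3 + 0.66x4 + 0.91x5 with:
  1.2x1 + 0.3x2 + 3.6x3 + 1.1x4 + 1.5x5 ≥ 8.7   (iron)
  2.4x1 + 2.8x2 + 14.9x3 + 5.9x4 ≥ 32.5   (fibre)
  50x1 + 10x2 + 119x4 ≥ 192   (vitamin C)
  x1, x2, x3, x4, x5 ≥ 0.
The optimal basis is {black beans, broccoli}; kale, bananas, tuna drop out. There the iron and vitamin C constraints are tight.
Optimal quantities: black beans = 1.924 servings, broccoli = 1.613 servings.
Total cost: 0.52·1.924 + 0.66·1.613 = 2.0651.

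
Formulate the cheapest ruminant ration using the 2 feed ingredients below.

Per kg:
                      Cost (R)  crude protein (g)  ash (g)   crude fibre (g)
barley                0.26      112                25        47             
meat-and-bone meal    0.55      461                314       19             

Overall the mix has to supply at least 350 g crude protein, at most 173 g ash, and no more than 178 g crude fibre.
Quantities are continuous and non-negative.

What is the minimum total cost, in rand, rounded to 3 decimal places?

Treat it as an LP. Let x1 = kg of barley, x2 = kg of meat-and-bone meal.
Minimise 0.26x1 + 0.55x2 with:
  112x1 + 461x2 ≥ 350   (crude protein)
  25x1 + 314x2 ≤ 173   (ash)
  47x1 + 19x2 ≤ 178   (crude fibre)
  x1, x2 ≥ 0.
Both inputs are positive at the optimum. Binding constraints: crude protein and ash.
So barley = 1.275 kg, meat-and-bone meal = 0.4494 kg.
Hence cost = 0.26·1.275 + 0.55·0.4494 = R0.57867.

R0.579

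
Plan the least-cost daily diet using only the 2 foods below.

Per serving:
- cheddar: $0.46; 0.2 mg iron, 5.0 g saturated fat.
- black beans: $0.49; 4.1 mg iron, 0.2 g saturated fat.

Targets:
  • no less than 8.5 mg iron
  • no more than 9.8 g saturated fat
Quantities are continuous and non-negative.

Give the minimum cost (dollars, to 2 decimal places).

$1.02

Set it up as a linear program. Let x1 = servings of cheddar, x2 = servings of black beans.
Minimize 0.46x1 + 0.49x2 s.t.:
  0.2x1 + 4.1x2 ≥ 8.5   (iron)
  5x1 + 0.2x2 ≤ 9.8   (saturated fat)
  x1, x2 ≥ 0.
The minimum-cost mix takes nothing from cheddar — only black beans. Binding constraint: iron.
That vertex is x2 = 2.073.
Total cost: 0.49·2.073 = 1.0158.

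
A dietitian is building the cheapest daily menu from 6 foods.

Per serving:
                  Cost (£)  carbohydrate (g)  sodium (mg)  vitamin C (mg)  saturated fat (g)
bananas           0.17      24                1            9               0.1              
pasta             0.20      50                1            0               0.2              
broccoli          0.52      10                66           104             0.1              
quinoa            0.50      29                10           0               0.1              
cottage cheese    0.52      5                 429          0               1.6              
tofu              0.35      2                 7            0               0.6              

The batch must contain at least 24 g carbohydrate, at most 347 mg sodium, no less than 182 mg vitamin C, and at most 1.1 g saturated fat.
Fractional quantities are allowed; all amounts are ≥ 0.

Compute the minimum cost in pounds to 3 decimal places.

Treat it as an LP. Let x1 = servings of bananas, x2 = servings of pasta, x3 = servings of broccoli, x4 = servings of quinoa, x5 = servings of cottage cheese, x6 = servings of tofu.
Minimise 0.17x1 + 0.2x2 + 0.52x3 + 0.5x4 + 0.52x5 + 0.35x6 s.t.:
  24x1 + 50x2 + 10x3 + 29x4 + 5x5 + 2x6 ≥ 24   (carbohydrate)
  1x1 + 1x2 + 66x3 + 10x4 + 429x5 + 7x6 ≤ 347   (sodium)
  9x1 + 104x3 ≥ 182   (vitamin C)
  0.1x1 + 0.2x2 + 0.1x3 + 0.1x4 + 1.6x5 + 0.6x6 ≤ 1.1   (saturated fat)
  x1, x2, x3, x4, x5, x6 ≥ 0.
The cheapest feasible vertex uses only pasta, broccoli; bananas, quinoa, cottage cheese, tofu are not used. The carbohydrate and vitamin C requirements are met with equality.
Solving gives x2 = 0.13, x3 = 1.75.
Total cost: 0.2·0.13 + 0.52·1.75 = 0.93600.

£0.936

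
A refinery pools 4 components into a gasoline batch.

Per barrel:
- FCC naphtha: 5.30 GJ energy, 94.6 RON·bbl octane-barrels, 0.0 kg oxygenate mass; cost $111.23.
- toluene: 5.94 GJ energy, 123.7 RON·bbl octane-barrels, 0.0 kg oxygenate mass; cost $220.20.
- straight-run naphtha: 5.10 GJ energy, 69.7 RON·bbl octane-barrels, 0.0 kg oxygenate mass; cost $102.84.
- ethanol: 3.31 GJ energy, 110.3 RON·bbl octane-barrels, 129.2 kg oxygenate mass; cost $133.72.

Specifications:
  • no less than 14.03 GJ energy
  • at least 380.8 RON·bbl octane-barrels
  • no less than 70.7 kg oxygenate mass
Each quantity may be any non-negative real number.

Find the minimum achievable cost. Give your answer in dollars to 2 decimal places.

Set it up as a linear program. Let x1 = barrels of FCC naphtha, x2 = barrels of toluene, x3 = barrels of straight-run naphtha, x4 = barrels of ethanol.
min 111.23x1 + 220.2x2 + 102.84x3 + 133.72x4 s.t.:
  5.3x1 + 5.94x2 + 5.1x3 + 3.31x4 ≥ 14.03   (energy)
  94.6x1 + 123.7x2 + 69.7x3 + 110.3x4 ≥ 380.8   (octane-barrels)
  129.2x4 ≥ 70.7   (oxygenate mass)
  x1, x2, x3, x4 ≥ 0.
At the optimum only FCC naphtha, ethanol are positive (toluene, straight-run naphtha = 0). There the octane-barrels and oxygenate mass constraints are tight.
That vertex is x1 = 3.38734, x4 = 0.547214.
Objective = 111.23·3.38734 + 133.72·0.547214 = 449.9473.

$449.95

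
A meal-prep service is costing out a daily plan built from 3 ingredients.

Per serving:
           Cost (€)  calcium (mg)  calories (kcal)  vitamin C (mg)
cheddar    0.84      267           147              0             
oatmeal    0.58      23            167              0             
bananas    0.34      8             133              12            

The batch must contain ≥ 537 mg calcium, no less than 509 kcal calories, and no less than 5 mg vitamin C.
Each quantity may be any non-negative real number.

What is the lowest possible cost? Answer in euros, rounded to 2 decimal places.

This is a linear program. Let x1 = servings of cheddar, x2 = servings of oatmeal, x3 = servings of bananas.
min 0.84x1 + 0.58x2 + 0.34x3 subject to:
  267x1 + 23x2 + 8x3 ≥ 537   (calcium)
  147x1 + 167x2 + 133x3 ≥ 509   (calories)
  12x3 ≥ 5   (vitamin C)
  x1, x2, x3 ≥ 0.
The optimal basis is {cheddar, bananas}; oatmeal drops out. The calcium and calories requirements are met with equality.
That vertex is x1 = 1.962, x3 = 1.659.
Cost = 0.84·1.962 + 0.34·1.659 = 2.2121.

€2.21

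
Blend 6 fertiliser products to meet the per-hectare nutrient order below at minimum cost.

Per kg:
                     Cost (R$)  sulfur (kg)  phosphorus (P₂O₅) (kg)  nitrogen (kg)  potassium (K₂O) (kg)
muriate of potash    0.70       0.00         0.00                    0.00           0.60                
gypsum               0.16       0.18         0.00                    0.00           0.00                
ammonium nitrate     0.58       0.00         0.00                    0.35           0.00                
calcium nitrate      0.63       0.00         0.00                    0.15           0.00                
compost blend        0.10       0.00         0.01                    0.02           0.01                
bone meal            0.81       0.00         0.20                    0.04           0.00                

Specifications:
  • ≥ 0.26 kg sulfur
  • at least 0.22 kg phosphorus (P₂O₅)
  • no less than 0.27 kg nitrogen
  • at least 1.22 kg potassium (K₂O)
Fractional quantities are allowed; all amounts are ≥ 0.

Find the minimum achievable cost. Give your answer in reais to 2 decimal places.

Treat it as an LP. Let x1 = kg of muriate of potash, x2 = kg of gypsum, x3 = kg of ammonium nitrate, x4 = kg of calcium nitrate, x5 = kg of compost blend, x6 = kg of bone meal.
Minimize 0.7x1 + 0.16x2 + 0.58x3 + 0.63x4 + 0.1x5 + 0.81x6 s.t.:
  0.18x2 ≥ 0.26   (sulfur)
  0.01x5 + 0.2x6 ≥ 0.22   (phosphorus (P₂O₅))
  0.35x3 + 0.15x4 + 0.02x5 + 0.04x6 ≥ 0.27   (nitrogen)
  0.6x1 + 0.01x5 ≥ 1.22   (potassium (K₂O))
  x1, x2, x3, x4, x5, x6 ≥ 0.
The cheapest feasible vertex uses only muriate of potash, gypsum, ammonium nitrate, bone meal; calcium nitrate, compost blend are not used. Binding constraints: sulfur, phosphorus (P₂O₅), nitrogen, potassium (K₂O).
Solving gives x1 = 2.033, x2 = 1.444, x3 = 0.6457, x6 = 1.1.
Hence cost = 0.7·2.033 + 0.16·1.444 + 0.58·0.6457 + 0.81·1.1 = R$2.9196.

R$2.92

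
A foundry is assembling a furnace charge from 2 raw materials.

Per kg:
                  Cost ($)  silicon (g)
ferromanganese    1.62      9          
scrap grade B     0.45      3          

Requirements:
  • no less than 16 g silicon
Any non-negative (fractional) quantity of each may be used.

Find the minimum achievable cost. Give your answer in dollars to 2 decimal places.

$2.40

Treat it as an LP. Let x1 = kg of ferromanganese, x2 = kg of scrap grade B.
min 1.62x1 + 0.45x2 with:
  9x1 + 3x2 ≥ 16   (silicon)
  x1, x2 ≥ 0.
At the optimum only scrap grade B is positive (ferromanganese = 0). The silicon requirement is met with equality.
So scrap grade B = 5.333 kg.
Cost = 0.45·5.333 = 2.3999.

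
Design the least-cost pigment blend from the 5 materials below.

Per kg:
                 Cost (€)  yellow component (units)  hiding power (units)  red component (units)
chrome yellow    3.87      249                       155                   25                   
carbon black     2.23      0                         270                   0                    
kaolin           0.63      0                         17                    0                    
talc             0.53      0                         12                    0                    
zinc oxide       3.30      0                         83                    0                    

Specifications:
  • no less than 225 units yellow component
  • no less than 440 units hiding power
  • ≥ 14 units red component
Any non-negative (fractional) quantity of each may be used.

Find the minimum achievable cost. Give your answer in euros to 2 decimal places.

€5.97

Let x1 = kg of chrome yellow, x2 = kg of carbon black, x3 = kg of kaolin, x4 = kg of talc, x5 = kg of zinc oxide.
Minimize 3.87x1 + 2.23x2 + 0.63x3 + 0.53x4 + 3.3x5 s.t.:
  249x1 ≥ 225   (yellow component)
  155x1 + 270x2 + 17x3 + 12x4 + 83x5 ≥ 440   (hiding power)
  25x1 ≥ 14   (red component)
  x1, x2, x3, x4, x5 ≥ 0.
At the optimum only chrome yellow, carbon black are positive (kaolin, talc, zinc oxide = 0). Binding constraints: yellow component and hiding power.
Optimal quantities: chrome yellow = 0.9036 kg, carbon black = 1.111 kg.
Total cost: 3.87·0.9036 + 2.23·1.111 = 5.9745.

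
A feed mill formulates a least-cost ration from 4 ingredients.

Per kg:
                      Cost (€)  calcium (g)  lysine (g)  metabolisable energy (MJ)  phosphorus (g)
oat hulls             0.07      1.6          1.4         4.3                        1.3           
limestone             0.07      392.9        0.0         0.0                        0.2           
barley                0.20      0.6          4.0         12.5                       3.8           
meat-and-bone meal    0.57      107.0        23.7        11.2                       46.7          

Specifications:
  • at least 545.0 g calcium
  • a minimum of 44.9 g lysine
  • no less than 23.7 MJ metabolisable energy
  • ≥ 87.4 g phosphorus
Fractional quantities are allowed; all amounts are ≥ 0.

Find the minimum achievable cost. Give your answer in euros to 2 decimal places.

€1.17

Set it up as a linear program. Let x1 = kg of oat hulls, x2 = kg of limestone, x3 = kg of barley, x4 = kg of meat-and-bone meal.
Minimize 0.07x1 + 0.07x2 + 0.2x3 + 0.57x4 with:
  1.6x1 + 392.9x2 + 0.6x3 + 107x4 ≥ 545   (calcium)
  1.4x1 + 4x3 + 23.7x4 ≥ 44.9   (lysine)
  4.3x1 + 12.5x3 + 11.2x4 ≥ 23.7   (metabolisable energy)
  1.3x1 + 0.2x2 + 3.8x3 + 46.7x4 ≥ 87.4   (phosphorus)
  x1, x2, x3, x4 ≥ 0.
At the optimum only limestone, barley, meat-and-bone meal are positive (oat hulls = 0). The calcium, lysine, metabolisable energy requirements are met with equality.
Solving gives x2 = 0.8816, x3 = 0.2339, x4 = 1.855.
Cost = 0.07·0.8816 + 0.2·0.2339 + 0.57·1.855 = 1.1658.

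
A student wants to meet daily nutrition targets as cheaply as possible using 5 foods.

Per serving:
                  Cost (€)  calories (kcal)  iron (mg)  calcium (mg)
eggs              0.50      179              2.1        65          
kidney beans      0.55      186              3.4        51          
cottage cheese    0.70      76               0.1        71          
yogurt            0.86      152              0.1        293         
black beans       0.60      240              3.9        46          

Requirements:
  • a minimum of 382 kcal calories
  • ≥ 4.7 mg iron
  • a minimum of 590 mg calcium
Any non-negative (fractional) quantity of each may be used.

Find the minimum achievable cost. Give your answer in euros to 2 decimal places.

€2.26

Set it up as a linear program. Let x1 = servings of eggs, x2 = servings of kidney beans, x3 = servings of cottage cheese, x4 = servings of yogurt, x5 = servings of black beans.
Minimise 0.5x1 + 0.55x2 + 0.7x3 + 0.86x4 + 0.6x5 subject to:
  179x1 + 186x2 + 76x3 + 152x4 + 240x5 ≥ 382   (calories)
  2.1x1 + 3.4x2 + 0.1x3 + 0.1x4 + 3.9x5 ≥ 4.7   (iron)
  65x1 + 51x2 + 71x3 + 293x4 + 46x5 ≥ 590   (calcium)
  x1, x2, x3, x4, x5 ≥ 0.
At the optimum only kidney beans, yogurt are positive (eggs, cottage cheese, black beans = 0). The iron and calcium requirements are met with equality.
That vertex is x2 = 1.33, x4 = 1.782.
Objective = 0.55·1.33 + 0.86·1.782 = 2.2640.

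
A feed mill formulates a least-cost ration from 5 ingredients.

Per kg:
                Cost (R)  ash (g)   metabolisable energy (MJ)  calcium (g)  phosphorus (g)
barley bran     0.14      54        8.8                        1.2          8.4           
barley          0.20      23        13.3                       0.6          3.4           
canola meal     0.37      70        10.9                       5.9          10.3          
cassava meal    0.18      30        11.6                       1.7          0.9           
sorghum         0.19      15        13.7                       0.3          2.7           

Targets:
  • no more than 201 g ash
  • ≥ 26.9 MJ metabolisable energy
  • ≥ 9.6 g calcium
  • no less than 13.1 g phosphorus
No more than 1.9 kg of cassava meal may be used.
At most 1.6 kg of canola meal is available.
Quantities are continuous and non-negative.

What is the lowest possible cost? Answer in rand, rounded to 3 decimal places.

R0.682

Let x1 = kg of barley bran, x2 = kg of barley, x3 = kg of canola meal, x4 = kg of cassava meal, x5 = kg of sorghum.
min 0.14x1 + 0.2x2 + 0.37x3 + 0.18x4 + 0.19x5 s.t.:
  54x1 + 23x2 + 70x3 + 30x4 + 15x5 ≤ 201   (ash)
  8.8x1 + 13.3x2 + 10.9x3 + 11.6x4 + 13.7x5 ≥ 26.9   (metabolisable energy)
  1.2x1 + 0.6x2 + 5.9x3 + 1.7x4 + 0.3x5 ≥ 9.6   (calcium)
  8.4x1 + 3.4x2 + 10.3x3 + 0.9x4 + 2.7x5 ≥ 13.1   (phosphorus)
  x4 ≤ 1.9
  x3 ≤ 1.6
  x1, x2, x3, x4, x5 ≥ 0.
The optimal basis is {canola meal, cassava meal}; barley bran, barley, sorghum drop out. The metabolisable energy and calcium requirements are met with equality.
So canola meal = 1.315 kg, cassava meal = 1.0834 kg.
Objective = 0.37·1.315 + 0.18·1.0834 = 0.68156.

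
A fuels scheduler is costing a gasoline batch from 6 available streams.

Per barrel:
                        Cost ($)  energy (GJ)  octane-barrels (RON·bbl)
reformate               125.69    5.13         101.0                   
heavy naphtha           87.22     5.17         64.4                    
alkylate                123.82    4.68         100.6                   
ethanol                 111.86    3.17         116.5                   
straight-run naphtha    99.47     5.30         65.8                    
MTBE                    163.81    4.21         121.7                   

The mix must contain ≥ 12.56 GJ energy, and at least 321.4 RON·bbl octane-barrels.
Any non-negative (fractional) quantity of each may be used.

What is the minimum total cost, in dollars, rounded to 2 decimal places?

$336.93

Let x1 = barrels of reformate, x2 = barrels of heavy naphtha, x3 = barrels of alkylate, x4 = barrels of ethanol, x5 = barrels of straight-run naphtha, x6 = barrels of MTBE.
Minimise 125.69x1 + 87.22x2 + 123.82x3 + 111.86x4 + 99.47x5 + 163.81x6 with:
  5.13x1 + 5.17x2 + 4.68x3 + 3.17x4 + 5.3x5 + 4.21x6 ≥ 12.56   (energy)
  101x1 + 64.4x2 + 100.6x3 + 116.5x4 + 65.8x5 + 121.7x6 ≥ 321.4   (octane-barrels)
  x1, x2, x3, x4, x5, x6 ≥ 0.
The cheapest feasible vertex uses only heavy naphtha, ethanol; reformate, alkylate, straight-run naphtha, MTBE are not used. There the energy and octane-barrels constraints are tight.
Optimal quantities: heavy naphtha = 1.1161 barrels, ethanol = 2.1418 barrels.
Cost = 87.22·1.1161 + 111.86·2.1418 = 336.9280.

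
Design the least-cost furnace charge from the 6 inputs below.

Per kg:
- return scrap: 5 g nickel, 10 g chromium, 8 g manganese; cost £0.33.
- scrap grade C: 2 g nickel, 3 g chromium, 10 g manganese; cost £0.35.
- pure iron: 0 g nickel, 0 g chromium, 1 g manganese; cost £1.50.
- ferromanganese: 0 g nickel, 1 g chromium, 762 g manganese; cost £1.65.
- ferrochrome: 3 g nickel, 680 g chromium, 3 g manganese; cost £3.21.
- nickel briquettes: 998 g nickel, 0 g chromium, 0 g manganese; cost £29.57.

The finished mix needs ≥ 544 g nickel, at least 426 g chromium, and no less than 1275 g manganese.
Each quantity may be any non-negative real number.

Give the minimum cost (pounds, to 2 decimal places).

Let x1 = kg of return scrap, x2 = kg of scrap grade C, x3 = kg of pure iron, x4 = kg of ferromanganese, x5 = kg of ferrochrome, x6 = kg of nickel briquettes.
Minimise 0.33x1 + 0.35x2 + 1.5x3 + 1.65x4 + 3.21x5 + 29.57x6 s.t.:
  5x1 + 2x2 + 3x5 + 998x6 ≥ 544   (nickel)
  10x1 + 3x2 + 1x4 + 680x5 ≥ 426   (chromium)
  8x1 + 10x2 + 1x3 + 762x4 + 3x5 ≥ 1275   (manganese)
  x1, x2, x3, x4, x5, x6 ≥ 0.
The cheapest feasible vertex uses only ferromanganese, ferrochrome, nickel briquettes; return scrap, scrap grade C, pure iron are not used. The nickel, chromium, manganese requirements are met with equality.
Optimal quantities: ferromanganese = 1.671 kg, ferrochrome = 0.624 kg, nickel briquettes = 0.5432 kg.
Objective = 1.65·1.671 + 3.21·0.624 + 29.57·0.5432 = 20.8226.

£20.82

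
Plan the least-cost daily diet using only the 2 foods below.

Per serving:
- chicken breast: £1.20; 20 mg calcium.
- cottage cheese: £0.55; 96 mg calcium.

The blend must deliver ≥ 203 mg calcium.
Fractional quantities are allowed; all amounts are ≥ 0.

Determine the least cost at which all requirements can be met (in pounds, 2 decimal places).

£1.16

Set it up as a linear program. Let x1 = servings of chicken breast, x2 = servings of cottage cheese.
min 1.2x1 + 0.55x2 with:
  20x1 + 96x2 ≥ 203   (calcium)
  x1, x2 ≥ 0.
The minimum-cost mix takes nothing from chicken breast — only cottage cheese. There the calcium constraint is tight.
So cottage cheese = 2.115 servings.
Total cost: 0.55·2.115 = 1.1633.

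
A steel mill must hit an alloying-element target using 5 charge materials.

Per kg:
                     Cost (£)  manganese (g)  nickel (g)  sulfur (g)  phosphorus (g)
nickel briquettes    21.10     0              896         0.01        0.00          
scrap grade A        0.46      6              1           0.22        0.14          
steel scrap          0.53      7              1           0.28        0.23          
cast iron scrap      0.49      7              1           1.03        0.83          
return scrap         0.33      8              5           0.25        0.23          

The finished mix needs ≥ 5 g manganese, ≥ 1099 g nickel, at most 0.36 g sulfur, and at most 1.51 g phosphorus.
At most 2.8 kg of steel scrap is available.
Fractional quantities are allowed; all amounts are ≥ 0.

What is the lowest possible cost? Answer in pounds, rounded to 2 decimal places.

£26.01

Set it up as a linear program. Let x1 = kg of nickel briquettes, x2 = kg of scrap grade A, x3 = kg of steel scrap, x4 = kg of cast iron scrap, x5 = kg of return scrap.
min 21.1x1 + 0.46x2 + 0.53x3 + 0.49x4 + 0.33x5 s.t.:
  6x2 + 7x3 + 7x4 + 8x5 ≥ 5   (manganese)
  896x1 + 1x2 + 1x3 + 1x4 + 5x5 ≥ 1099   (nickel)
  0.01x1 + 0.22x2 + 0.28x3 + 1.03x4 + 0.25x5 ≤ 0.36   (sulfur)
  0.14x2 + 0.23x3 + 0.83x4 + 0.23x5 ≤ 1.51   (phosphorus)
  x3 ≤ 2.8
  x1, x2, x3, x4, x5 ≥ 0.
The cheapest feasible vertex uses only nickel briquettes, return scrap; scrap grade A, steel scrap, cast iron scrap are not used. There the manganese and nickel constraints are tight.
Optimal quantities: nickel briquettes = 1.223 kg, return scrap = 0.625 kg.
Total cost: 21.1·1.223 + 0.33·0.625 = 26.0116.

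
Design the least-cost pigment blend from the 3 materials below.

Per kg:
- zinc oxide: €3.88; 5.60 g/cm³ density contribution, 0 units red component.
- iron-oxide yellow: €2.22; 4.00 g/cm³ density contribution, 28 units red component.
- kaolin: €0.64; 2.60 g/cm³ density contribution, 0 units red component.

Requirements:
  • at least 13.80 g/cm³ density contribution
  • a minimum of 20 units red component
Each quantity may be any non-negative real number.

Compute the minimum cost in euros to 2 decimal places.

Let x1 = kg of zinc oxide, x2 = kg of iron-oxide yellow, x3 = kg of kaolin.
Minimize 3.88x1 + 2.22x2 + 0.64x3 with:
  5.6x1 + 4x2 + 2.6x3 ≥ 13.8   (density contribution)
  28x2 ≥ 20   (red component)
  x1, x2, x3 ≥ 0.
The cheapest feasible vertex uses only iron-oxide yellow, kaolin; zinc oxide is not used. Binding constraints: density contribution and red component.
Optimal quantities: iron-oxide yellow = 0.7143 kg, kaolin = 4.209 kg.
Cost = 2.22·0.7143 + 0.64·4.209 = 4.2795.

€4.28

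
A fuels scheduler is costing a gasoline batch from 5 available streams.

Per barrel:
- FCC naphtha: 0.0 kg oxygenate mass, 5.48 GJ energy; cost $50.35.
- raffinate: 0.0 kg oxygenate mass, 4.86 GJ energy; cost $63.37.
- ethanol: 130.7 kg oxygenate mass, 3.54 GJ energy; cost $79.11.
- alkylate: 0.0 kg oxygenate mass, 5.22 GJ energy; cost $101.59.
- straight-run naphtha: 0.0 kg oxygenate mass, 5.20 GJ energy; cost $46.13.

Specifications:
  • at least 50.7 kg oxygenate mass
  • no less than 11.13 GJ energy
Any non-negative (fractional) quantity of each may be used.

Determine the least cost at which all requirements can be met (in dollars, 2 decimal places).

$117.24

Treat it as an LP. Let x1 = barrels of FCC naphtha, x2 = barrels of raffinate, x3 = barrels of ethanol, x4 = barrels of alkylate, x5 = barrels of straight-run naphtha.
min 50.35x1 + 63.37x2 + 79.11x3 + 101.59x4 + 46.13x5 s.t.:
  130.7x3 ≥ 50.7   (oxygenate mass)
  5.48x1 + 4.86x2 + 3.54x3 + 5.22x4 + 5.2x5 ≥ 11.13   (energy)
  x1, x2, x3, x4, x5 ≥ 0.
The optimal basis is {ethanol, straight-run naphtha}; FCC naphtha, raffinate, alkylate drop out. There the oxygenate mass and energy constraints are tight.
Optimal quantities: ethanol = 0.38791 barrels, straight-run naphtha = 1.8763 barrels.
Hence cost = 79.11·0.38791 + 46.13·1.8763 = $117.2413.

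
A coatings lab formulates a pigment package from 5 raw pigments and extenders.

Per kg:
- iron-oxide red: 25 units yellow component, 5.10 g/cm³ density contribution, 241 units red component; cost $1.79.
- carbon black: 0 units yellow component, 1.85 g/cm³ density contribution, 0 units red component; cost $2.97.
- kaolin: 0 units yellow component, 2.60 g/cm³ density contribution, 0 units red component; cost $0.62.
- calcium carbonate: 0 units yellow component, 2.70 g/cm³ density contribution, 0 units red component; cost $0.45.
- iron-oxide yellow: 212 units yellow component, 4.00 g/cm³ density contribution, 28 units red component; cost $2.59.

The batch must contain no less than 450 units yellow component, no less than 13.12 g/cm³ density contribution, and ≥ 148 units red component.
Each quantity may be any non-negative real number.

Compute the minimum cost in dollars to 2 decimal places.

This is a linear program. Let x1 = kg of iron-oxide red, x2 = kg of carbon black, x3 = kg of kaolin, x4 = kg of calcium carbonate, x5 = kg of iron-oxide yellow.
min 1.79x1 + 2.97x2 + 0.62x3 + 0.45x4 + 2.59x5 with:
  25x1 + 212x5 ≥ 450   (yellow component)
  5.1x1 + 1.85x2 + 2.6x3 + 2.7x4 + 4x5 ≥ 13.12   (density contribution)
  241x1 + 28x5 ≥ 148   (red component)
  x1, x2, x3, x4, x5 ≥ 0.
At the optimum only iron-oxide red, calcium carbonate, iron-oxide yellow are positive (carbon black, kaolin = 0). The yellow component, density contribution, red component requirements are met with equality.
That vertex is x1 = 0.3726, x4 = 1.0759, x5 = 2.0787.
Total cost: 1.79·0.3726 + 0.45·1.0759 + 2.59·2.0787 = 6.5349.

$6.53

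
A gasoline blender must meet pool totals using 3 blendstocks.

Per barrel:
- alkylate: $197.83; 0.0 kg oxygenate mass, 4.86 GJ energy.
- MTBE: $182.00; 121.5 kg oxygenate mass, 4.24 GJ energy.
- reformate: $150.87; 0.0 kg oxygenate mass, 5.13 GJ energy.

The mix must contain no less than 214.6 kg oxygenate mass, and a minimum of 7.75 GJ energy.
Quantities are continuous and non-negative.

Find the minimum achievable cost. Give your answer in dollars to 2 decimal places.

This is a linear program. Let x1 = barrels of alkylate, x2 = barrels of MTBE, x3 = barrels of reformate.
Minimize 197.83x1 + 182x2 + 150.87x3 subject to:
  121.5x2 ≥ 214.6   (oxygenate mass)
  4.86x1 + 4.24x2 + 5.13x3 ≥ 7.75   (energy)
  x1, x2, x3 ≥ 0.
The cheapest feasible vertex uses only MTBE, reformate; alkylate is not used. Binding constraints: oxygenate mass and energy.
Solving gives x2 = 1.7663, x3 = 0.050892.
Total cost: 182·1.7663 + 150.87·0.050892 = 329.1447.

$329.14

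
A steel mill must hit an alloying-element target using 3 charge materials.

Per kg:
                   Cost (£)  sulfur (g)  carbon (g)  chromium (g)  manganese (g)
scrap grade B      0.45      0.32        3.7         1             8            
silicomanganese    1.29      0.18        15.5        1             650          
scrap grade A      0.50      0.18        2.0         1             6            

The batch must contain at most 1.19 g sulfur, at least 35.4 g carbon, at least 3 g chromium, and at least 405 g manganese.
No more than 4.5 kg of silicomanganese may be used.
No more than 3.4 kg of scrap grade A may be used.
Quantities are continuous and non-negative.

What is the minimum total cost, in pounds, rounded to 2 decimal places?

£3.08

Treat it as an LP. Let x1 = kg of scrap grade B, x2 = kg of silicomanganese, x3 = kg of scrap grade A.
Minimize 0.45x1 + 1.29x2 + 0.5x3 with:
  0.32x1 + 0.18x2 + 0.18x3 ≤ 1.19   (sulfur)
  3.7x1 + 15.5x2 + 2x3 ≥ 35.4   (carbon)
  1x1 + 1x2 + 1x3 ≥ 3   (chromium)
  8x1 + 650x2 + 6x3 ≥ 405   (manganese)
  x2 ≤ 4.5
  x3 ≤ 3.4
  x1, x2, x3 ≥ 0.
At the optimum only scrap grade B, silicomanganese are positive (scrap grade A = 0). There the carbon and chromium constraints are tight.
That vertex is x1 = 0.9407, x2 = 2.059.
Hence cost = 0.45·0.9407 + 1.29·2.059 = £3.0794.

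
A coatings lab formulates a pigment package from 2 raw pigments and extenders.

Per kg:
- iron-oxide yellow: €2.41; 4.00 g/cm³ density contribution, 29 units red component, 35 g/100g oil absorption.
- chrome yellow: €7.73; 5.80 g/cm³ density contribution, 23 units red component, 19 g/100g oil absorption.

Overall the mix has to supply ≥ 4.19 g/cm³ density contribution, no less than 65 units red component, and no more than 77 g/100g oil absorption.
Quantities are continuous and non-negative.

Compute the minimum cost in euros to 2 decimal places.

Let x1 = kg of iron-oxide yellow, x2 = kg of chrome yellow.
Minimize 2.41x1 + 7.73x2 with:
  4x1 + 5.8x2 ≥ 4.19   (density contribution)
  29x1 + 23x2 ≥ 65   (red component)
  35x1 + 19x2 ≤ 77   (oil absorption)
  x1, x2 ≥ 0.
Both inputs are positive at the optimum. There the red component and oil absorption constraints are tight.
Solving gives x1 = 2.11, x2 = 0.1654.
Total cost: 2.41·2.11 + 7.73·0.1654 = 6.3636.

€6.36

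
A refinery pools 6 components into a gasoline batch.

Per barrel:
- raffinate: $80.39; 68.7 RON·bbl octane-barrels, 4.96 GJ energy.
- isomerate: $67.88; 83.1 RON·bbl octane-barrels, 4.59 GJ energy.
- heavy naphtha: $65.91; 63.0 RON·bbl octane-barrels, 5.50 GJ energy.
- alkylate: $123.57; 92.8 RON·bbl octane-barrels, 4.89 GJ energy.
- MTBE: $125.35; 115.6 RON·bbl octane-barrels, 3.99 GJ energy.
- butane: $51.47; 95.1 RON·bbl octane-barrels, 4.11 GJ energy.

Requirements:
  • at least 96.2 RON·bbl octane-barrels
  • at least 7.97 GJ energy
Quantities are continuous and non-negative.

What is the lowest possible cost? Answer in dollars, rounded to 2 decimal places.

Let x1 = barrels of raffinate, x2 = barrels of isomerate, x3 = barrels of heavy naphtha, x4 = barrels of alkylate, x5 = barrels of MTBE, x6 = barrels of butane.
Minimise 80.39x1 + 67.88x2 + 65.91x3 + 123.57x4 + 125.35x5 + 51.47x6 with:
  68.7x1 + 83.1x2 + 63x3 + 92.8x4 + 115.6x5 + 95.1x6 ≥ 96.2   (octane-barrels)
  4.96x1 + 4.59x2 + 5.5x3 + 4.89x4 + 3.99x5 + 4.11x6 ≥ 7.97   (energy)
  x1, x2, x3, x4, x5, x6 ≥ 0.
At the optimum only heavy naphtha, butane are positive (raffinate, isomerate, alkylate, MTBE = 0). Binding constraints: octane-barrels and energy.
That vertex is x3 = 1.37273, x6 = 0.102188.
Total cost: 65.91·1.37273 + 51.47·0.102188 = 95.7363.

$95.74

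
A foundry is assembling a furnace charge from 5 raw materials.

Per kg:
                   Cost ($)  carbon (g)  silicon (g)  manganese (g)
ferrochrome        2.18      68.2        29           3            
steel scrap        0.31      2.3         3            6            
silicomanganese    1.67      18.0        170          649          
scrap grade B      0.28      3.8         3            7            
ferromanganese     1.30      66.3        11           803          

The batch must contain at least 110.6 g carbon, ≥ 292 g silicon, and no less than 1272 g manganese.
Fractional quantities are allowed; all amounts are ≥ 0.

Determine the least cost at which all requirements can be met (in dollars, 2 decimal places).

$4.33

Set it up as a linear program. Let x1 = kg of ferrochrome, x2 = kg of steel scrap, x3 = kg of silicomanganese, x4 = kg of scrap grade B, x5 = kg of ferromanganese.
min 2.18x1 + 0.31x2 + 1.67x3 + 0.28x4 + 1.3x5 subject to:
  68.2x1 + 2.3x2 + 18x3 + 3.8x4 + 66.3x5 ≥ 110.6   (carbon)
  29x1 + 3x2 + 170x3 + 3x4 + 11x5 ≥ 292   (silicon)
  3x1 + 6x2 + 649x3 + 7x4 + 803x5 ≥ 1272   (manganese)
  x1, x2, x3, x4, x5 ≥ 0.
The optimal basis is {silicomanganese, ferromanganese}; ferrochrome, steel scrap, scrap grade B drop out. The carbon and silicon requirements are met with equality.
So silicomanganese = 1.638 kg, ferromanganese = 1.223 kg.
Total cost: 1.67·1.638 + 1.3·1.223 = 4.3254.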